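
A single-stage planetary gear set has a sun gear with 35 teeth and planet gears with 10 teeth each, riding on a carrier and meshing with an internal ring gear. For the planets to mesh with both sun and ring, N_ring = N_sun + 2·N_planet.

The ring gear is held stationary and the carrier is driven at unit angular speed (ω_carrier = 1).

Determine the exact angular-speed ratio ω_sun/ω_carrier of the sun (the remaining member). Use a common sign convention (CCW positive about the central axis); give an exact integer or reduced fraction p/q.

N_ring = 35 + 2·10 = 55
35(ω_s−ω_c) = −55(ω_r−ω_c),  ω_r=0, ω_c=1
ω_s = 1 − (55/35)(0−1) = 18/7
ω_s/ω_c = 18/7

18/7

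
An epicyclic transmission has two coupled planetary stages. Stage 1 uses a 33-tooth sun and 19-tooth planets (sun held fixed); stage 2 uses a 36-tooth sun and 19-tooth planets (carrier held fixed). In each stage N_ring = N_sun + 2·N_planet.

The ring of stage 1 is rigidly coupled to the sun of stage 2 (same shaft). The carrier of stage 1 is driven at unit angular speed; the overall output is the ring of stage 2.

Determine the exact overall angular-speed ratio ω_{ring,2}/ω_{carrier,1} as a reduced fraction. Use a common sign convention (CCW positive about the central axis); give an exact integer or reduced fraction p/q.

Stage 1: N_ring = 33 + 2·19 = 71
Stage 1: 33(ω_s−ω_c) = −71(ω_r−ω_c),  ω_s=0, ω_c=1
Stage 1: ω_r = 1 − (33/71)(0−1) = 104/71
  ⇒ ω_r¹/ω_c¹ = 104/71
Stage 2: N_ring = 36 + 2·19 = 74
Stage 2: 36(ω_s−ω_c) = −74(ω_r−ω_c),  ω_c=0, ω_s=1
Stage 2: ω_r = 0 − (36/74)(1−0) = -18/37
  ⇒ ω_r²/ω_s² = -18/37
Coupling ω_s² = ω_r¹ ⇒ overall = 104/71 × -18/37 = -1872/2627

-1872/2627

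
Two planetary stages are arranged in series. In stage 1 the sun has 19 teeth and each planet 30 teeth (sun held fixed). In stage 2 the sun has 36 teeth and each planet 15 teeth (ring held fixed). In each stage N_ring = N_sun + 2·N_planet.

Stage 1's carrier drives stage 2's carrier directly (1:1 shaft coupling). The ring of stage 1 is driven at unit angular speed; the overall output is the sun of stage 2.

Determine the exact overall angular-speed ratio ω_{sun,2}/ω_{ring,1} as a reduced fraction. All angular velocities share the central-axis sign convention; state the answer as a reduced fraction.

Stage 1: N_ring = 19 + 2·30 = 79
Stage 1: 19(ω_s−ω_c) = −79(ω_r−ω_c),  ω_s=0, ω_r=1
Stage 1: 19(0−ω_c) = −79(1−ω_c)  ⇒  98ω_c = 79  ⇒  ω_c = 79/98
  ⇒ ω_c¹/ω_r¹ = 79/98
Stage 2: N_ring = 36 + 2·15 = 66
Stage 2: 36(ω_s−ω_c) = −66(ω_r−ω_c),  ω_r=0, ω_c=1
Stage 2: ω_s = 1 − (66/36)(0−1) = 17/6
  ⇒ ω_s²/ω_c² = 17/6
Coupling ω_c² = ω_c¹ ⇒ overall = 79/98 × 17/6 = 1343/588

1343/588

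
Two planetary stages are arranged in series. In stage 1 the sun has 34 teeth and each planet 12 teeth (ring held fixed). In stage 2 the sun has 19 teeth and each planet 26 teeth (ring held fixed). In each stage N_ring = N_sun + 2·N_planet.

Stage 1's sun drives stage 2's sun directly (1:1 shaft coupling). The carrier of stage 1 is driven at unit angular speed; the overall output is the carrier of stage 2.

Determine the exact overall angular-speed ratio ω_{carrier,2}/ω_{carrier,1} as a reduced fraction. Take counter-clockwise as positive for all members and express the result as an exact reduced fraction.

437/765

Stage 1: N_ring = 34 + 2·12 = 58
Stage 1: 34(ω_s−ω_c) = −58(ω_r−ω_c),  ω_r=0, ω_c=1
Stage 1: ω_s = 1 − (58/34)(0−1) = 46/17
  ⇒ ω_s¹/ω_c¹ = 46/17
Stage 2: N_ring = 19 + 2·26 = 71
Stage 2: 19(ω_s−ω_c) = −71(ω_r−ω_c),  ω_r=0, ω_s=1
Stage 2: 19(1−ω_c) = −71(0−ω_c)  ⇒  90ω_c = 19  ⇒  ω_c = 19/90
  ⇒ ω_c²/ω_s² = 19/90
Coupling ω_s² = ω_s¹ ⇒ overall = 46/17 × 19/90 = 437/765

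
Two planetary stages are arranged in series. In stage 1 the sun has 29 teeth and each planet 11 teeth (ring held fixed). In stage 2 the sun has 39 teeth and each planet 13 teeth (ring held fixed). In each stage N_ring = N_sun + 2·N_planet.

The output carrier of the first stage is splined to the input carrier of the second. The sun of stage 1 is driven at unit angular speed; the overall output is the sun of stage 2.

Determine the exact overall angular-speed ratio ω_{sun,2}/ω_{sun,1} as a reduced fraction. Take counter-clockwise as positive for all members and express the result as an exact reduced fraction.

29/30

Stage 1: N_ring = 29 + 2·11 = 51
Stage 1: 29(ω_s−ω_c) = −51(ω_r−ω_c),  ω_r=0, ω_s=1
Stage 1: 29(1−ω_c) = −51(0−ω_c)  ⇒  80ω_c = 29  ⇒  ω_c = 29/80
  ⇒ ω_c¹/ω_s¹ = 29/80
Stage 2: N_ring = 39 + 2·13 = 65
Stage 2: 39(ω_s−ω_c) = −65(ω_r−ω_c),  ω_r=0, ω_c=1
Stage 2: ω_s = 1 − (65/39)(0−1) = 8/3
  ⇒ ω_s²/ω_c² = 8/3
Coupling ω_c² = ω_c¹ ⇒ overall = 29/80 × 8/3 = 29/30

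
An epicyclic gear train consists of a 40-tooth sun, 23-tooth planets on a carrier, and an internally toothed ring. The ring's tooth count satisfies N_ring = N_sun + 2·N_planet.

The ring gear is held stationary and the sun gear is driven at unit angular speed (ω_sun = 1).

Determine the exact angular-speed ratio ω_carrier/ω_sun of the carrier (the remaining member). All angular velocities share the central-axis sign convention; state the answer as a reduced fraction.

N_ring = 40 + 2·23 = 86
40(ω_s−ω_c) = −86(ω_r−ω_c),  ω_r=0, ω_s=1
40(1−ω_c) = −86(0−ω_c)  ⇒  126ω_c = 40  ⇒  ω_c = 20/63
ω_c/ω_s = 20/63

20/63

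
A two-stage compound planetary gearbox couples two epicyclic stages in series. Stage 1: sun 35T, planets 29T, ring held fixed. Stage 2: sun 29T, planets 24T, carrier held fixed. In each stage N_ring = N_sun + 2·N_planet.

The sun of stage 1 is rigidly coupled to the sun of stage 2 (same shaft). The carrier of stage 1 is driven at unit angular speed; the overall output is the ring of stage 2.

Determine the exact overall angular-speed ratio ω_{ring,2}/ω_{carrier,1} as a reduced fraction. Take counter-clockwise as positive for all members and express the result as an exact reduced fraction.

Stage 1: N_ring = 35 + 2·29 = 93
Stage 1: 35(ω_s−ω_c) = −93(ω_r−ω_c),  ω_r=0, ω_c=1
Stage 1: ω_s = 1 − (93/35)(0−1) = 128/35
  ⇒ ω_s¹/ω_c¹ = 128/35
Stage 2: N_ring = 29 + 2·24 = 77
Stage 2: 29(ω_s−ω_c) = −77(ω_r−ω_c),  ω_c=0, ω_s=1
Stage 2: ω_r = 0 − (29/77)(1−0) = -29/77
  ⇒ ω_r²/ω_s² = -29/77
Coupling ω_s² = ω_s¹ ⇒ overall = 128/35 × -29/77 = -3712/2695

-3712/2695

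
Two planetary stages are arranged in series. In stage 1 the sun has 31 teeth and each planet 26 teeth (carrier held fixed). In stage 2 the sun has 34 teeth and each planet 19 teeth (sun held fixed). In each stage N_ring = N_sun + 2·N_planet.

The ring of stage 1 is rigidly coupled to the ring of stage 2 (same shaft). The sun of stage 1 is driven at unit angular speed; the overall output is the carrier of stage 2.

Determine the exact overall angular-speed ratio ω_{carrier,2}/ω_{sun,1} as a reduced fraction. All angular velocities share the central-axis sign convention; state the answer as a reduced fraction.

Stage 1: N_ring = 31 + 2·26 = 83
Stage 1: 31(ω_s−ω_c) = −83(ω_r−ω_c),  ω_c=0, ω_s=1
Stage 1: ω_r = 0 − (31/83)(1−0) = -31/83
  ⇒ ω_r¹/ω_s¹ = -31/83
Stage 2: N_ring = 34 + 2·19 = 72
Stage 2: 34(ω_s−ω_c) = −72(ω_r−ω_c),  ω_s=0, ω_r=1
Stage 2: 34(0−ω_c) = −72(1−ω_c)  ⇒  106ω_c = 72  ⇒  ω_c = 36/53
  ⇒ ω_c²/ω_r² = 36/53
Coupling ω_r² = ω_r¹ ⇒ overall = -31/83 × 36/53 = -1116/4399

-1116/4399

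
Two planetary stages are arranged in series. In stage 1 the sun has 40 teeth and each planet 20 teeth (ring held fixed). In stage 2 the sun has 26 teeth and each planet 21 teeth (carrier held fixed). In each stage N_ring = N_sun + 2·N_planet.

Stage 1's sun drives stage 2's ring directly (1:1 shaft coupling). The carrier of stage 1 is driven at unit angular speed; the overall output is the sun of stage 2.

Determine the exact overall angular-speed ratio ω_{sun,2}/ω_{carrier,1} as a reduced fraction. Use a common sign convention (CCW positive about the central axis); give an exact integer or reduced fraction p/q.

Stage 1: N_ring = 40 + 2·20 = 80
Stage 1: 40(ω_s−ω_c) = −80(ω_r−ω_c),  ω_r=0, ω_c=1
Stage 1: ω_s = 1 − (80/40)(0−1) = 3
  ⇒ ω_s¹/ω_c¹ = 3
Stage 2: N_ring = 26 + 2·21 = 68
Stage 2: 26(ω_s−ω_c) = −68(ω_r−ω_c),  ω_c=0, ω_r=1
Stage 2: ω_s = 0 − (68/26)(1−0) = -34/13
  ⇒ ω_s²/ω_r² = -34/13
Coupling ω_r² = ω_s¹ ⇒ overall = 3 × -34/13 = -102/13

-102/13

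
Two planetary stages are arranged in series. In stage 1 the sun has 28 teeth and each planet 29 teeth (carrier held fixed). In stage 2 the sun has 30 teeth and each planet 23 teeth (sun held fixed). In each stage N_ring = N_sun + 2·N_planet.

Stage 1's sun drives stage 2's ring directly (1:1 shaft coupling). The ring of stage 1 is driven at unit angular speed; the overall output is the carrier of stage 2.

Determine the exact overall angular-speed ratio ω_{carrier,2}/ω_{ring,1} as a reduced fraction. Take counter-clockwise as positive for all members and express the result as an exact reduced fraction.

Stage 1: N_ring = 28 + 2·29 = 86
Stage 1: 28(ω_s−ω_c) = −86(ω_r−ω_c),  ω_c=0, ω_r=1
Stage 1: ω_s = 0 − (86/28)(1−0) = -43/14
  ⇒ ω_s¹/ω_r¹ = -43/14
Stage 2: N_ring = 30 + 2·23 = 76
Stage 2: 30(ω_s−ω_c) = −76(ω_r−ω_c),  ω_s=0, ω_r=1
Stage 2: 30(0−ω_c) = −76(1−ω_c)  ⇒  106ω_c = 76  ⇒  ω_c = 38/53
  ⇒ ω_c²/ω_r² = 38/53
Coupling ω_r² = ω_s¹ ⇒ overall = -43/14 × 38/53 = -817/371

-817/371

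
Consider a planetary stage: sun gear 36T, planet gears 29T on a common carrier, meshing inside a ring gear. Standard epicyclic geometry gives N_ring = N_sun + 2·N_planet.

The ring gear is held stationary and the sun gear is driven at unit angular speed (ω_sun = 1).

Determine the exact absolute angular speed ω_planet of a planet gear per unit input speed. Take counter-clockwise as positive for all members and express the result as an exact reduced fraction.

N_ring = 36 + 2·29 = 94
36(ω_s−ω_c) = −94(ω_r−ω_c),  ω_r=0, ω_s=1
36(1−ω_c) = −94(0−ω_c)  ⇒  130ω_c = 36  ⇒  ω_c = 18/65
sun–planet: 36·(1−18/65) = −29·(ω_p−ω_c)  ⇒  ω_p−ω_c = −(36/29)·(47/65) = -1692/1885
ω_p = 18/65 − 1692/1885 = -18/29

-18/29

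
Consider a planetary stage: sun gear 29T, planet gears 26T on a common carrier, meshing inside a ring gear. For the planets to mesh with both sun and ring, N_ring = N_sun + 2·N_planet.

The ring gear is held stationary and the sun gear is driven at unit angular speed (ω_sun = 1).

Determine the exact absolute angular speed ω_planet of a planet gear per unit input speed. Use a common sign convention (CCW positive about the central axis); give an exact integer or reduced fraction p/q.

-29/52

N_ring = 29 + 2·26 = 81
29(ω_s−ω_c) = −81(ω_r−ω_c),  ω_r=0, ω_s=1
29(1−ω_c) = −81(0−ω_c)  ⇒  110ω_c = 29  ⇒  ω_c = 29/110
sun–planet: 29·(1−29/110) = −26·(ω_p−ω_c)  ⇒  ω_p−ω_c = −(29/26)·(81/110) = -2349/2860
ω_p = 29/110 − 2349/2860 = -29/52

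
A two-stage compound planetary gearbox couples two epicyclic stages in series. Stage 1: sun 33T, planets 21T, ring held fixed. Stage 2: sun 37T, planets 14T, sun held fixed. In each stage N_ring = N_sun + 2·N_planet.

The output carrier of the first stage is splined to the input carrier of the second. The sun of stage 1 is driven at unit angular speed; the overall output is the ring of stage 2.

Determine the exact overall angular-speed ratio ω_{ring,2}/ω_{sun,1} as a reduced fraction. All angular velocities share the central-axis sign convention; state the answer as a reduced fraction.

187/390

Stage 1: N_ring = 33 + 2·21 = 75
Stage 1: 33(ω_s−ω_c) = −75(ω_r−ω_c),  ω_r=0, ω_s=1
Stage 1: 33(1−ω_c) = −75(0−ω_c)  ⇒  108ω_c = 33  ⇒  ω_c = 11/36
  ⇒ ω_c¹/ω_s¹ = 11/36
Stage 2: N_ring = 37 + 2·14 = 65
Stage 2: 37(ω_s−ω_c) = −65(ω_r−ω_c),  ω_s=0, ω_c=1
Stage 2: ω_r = 1 − (37/65)(0−1) = 102/65
  ⇒ ω_r²/ω_c² = 102/65
Coupling ω_c² = ω_c¹ ⇒ overall = 11/36 × 102/65 = 187/390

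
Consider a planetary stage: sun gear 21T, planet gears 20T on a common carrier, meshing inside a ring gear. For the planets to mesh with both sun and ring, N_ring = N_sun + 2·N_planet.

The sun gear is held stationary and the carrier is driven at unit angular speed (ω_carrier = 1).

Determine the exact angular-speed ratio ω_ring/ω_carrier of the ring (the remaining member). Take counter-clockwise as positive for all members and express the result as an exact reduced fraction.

N_ring = 21 + 2·20 = 61
21(ω_s−ω_c) = −61(ω_r−ω_c),  ω_s=0, ω_c=1
ω_r = 1 − (21/61)(0−1) = 82/61
ω_r/ω_c = 82/61

82/61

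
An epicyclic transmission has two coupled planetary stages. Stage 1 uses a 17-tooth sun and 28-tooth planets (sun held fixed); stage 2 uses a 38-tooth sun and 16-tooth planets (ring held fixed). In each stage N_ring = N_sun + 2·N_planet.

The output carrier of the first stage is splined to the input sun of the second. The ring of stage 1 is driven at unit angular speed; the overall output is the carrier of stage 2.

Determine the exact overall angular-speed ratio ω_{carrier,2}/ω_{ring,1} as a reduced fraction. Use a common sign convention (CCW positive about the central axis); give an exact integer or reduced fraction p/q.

Stage 1: N_ring = 17 + 2·28 = 73
Stage 1: 17(ω_s−ω_c) = −73(ω_r−ω_c),  ω_s=0, ω_r=1
Stage 1: 17(0−ω_c) = −73(1−ω_c)  ⇒  90ω_c = 73  ⇒  ω_c = 73/90
  ⇒ ω_c¹/ω_r¹ = 73/90
Stage 2: N_ring = 38 + 2·16 = 70
Stage 2: 38(ω_s−ω_c) = −70(ω_r−ω_c),  ω_r=0, ω_s=1
Stage 2: 38(1−ω_c) = −70(0−ω_c)  ⇒  108ω_c = 38  ⇒  ω_c = 19/54
  ⇒ ω_c²/ω_s² = 19/54
Coupling ω_s² = ω_c¹ ⇒ overall = 73/90 × 19/54 = 1387/4860

1387/4860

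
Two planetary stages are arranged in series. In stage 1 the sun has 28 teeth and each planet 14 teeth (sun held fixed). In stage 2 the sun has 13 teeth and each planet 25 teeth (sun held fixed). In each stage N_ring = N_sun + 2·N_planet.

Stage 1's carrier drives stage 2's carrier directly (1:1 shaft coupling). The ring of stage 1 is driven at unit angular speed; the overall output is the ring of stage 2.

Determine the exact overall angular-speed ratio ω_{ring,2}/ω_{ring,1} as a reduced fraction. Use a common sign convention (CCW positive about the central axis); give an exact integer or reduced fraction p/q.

152/189

Stage 1: N_ring = 28 + 2·14 = 56
Stage 1: 28(ω_s−ω_c) = −56(ω_r−ω_c),  ω_s=0, ω_r=1
Stage 1: 28(0−ω_c) = −56(1−ω_c)  ⇒  84ω_c = 56  ⇒  ω_c = 2/3
  ⇒ ω_c¹/ω_r¹ = 2/3
Stage 2: N_ring = 13 + 2·25 = 63
Stage 2: 13(ω_s−ω_c) = −63(ω_r−ω_c),  ω_s=0, ω_c=1
Stage 2: ω_r = 1 − (13/63)(0−1) = 76/63
  ⇒ ω_r²/ω_c² = 76/63
Coupling ω_c² = ω_c¹ ⇒ overall = 2/3 × 76/63 = 152/189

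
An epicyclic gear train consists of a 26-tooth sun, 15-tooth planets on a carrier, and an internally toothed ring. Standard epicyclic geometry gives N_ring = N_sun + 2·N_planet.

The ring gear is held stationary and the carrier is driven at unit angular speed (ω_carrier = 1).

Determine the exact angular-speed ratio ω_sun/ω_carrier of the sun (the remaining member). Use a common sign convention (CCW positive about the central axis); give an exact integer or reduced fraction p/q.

41/13

N_ring = 26 + 2·15 = 56
26(ω_s−ω_c) = −56(ω_r−ω_c),  ω_r=0, ω_c=1
ω_s = 1 − (56/26)(0−1) = 41/13
ω_s/ω_c = 41/13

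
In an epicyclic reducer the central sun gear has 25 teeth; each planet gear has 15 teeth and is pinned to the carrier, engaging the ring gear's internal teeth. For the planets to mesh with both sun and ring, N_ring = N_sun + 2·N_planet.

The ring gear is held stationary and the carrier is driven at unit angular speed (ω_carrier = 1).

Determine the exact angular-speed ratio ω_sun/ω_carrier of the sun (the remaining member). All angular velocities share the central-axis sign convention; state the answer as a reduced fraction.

16/5

N_ring = 25 + 2·15 = 55
25(ω_s−ω_c) = −55(ω_r−ω_c),  ω_r=0, ω_c=1
ω_s = 1 − (55/25)(0−1) = 16/5
ω_s/ω_c = 16/5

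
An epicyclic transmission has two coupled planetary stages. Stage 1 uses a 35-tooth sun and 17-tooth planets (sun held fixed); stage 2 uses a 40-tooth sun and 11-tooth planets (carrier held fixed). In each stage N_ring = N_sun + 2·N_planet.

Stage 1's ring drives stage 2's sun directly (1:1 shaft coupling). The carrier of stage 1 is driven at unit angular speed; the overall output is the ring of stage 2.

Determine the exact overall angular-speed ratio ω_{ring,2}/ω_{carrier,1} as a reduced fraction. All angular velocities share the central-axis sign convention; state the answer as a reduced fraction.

Stage 1: N_ring = 35 + 2·17 = 69
Stage 1: 35(ω_s−ω_c) = −69(ω_r−ω_c),  ω_s=0, ω_c=1
Stage 1: ω_r = 1 − (35/69)(0−1) = 104/69
  ⇒ ω_r¹/ω_c¹ = 104/69
Stage 2: N_ring = 40 + 2·11 = 62
Stage 2: 40(ω_s−ω_c) = −62(ω_r−ω_c),  ω_c=0, ω_s=1
Stage 2: ω_r = 0 − (40/62)(1−0) = -20/31
  ⇒ ω_r²/ω_s² = -20/31
Coupling ω_s² = ω_r¹ ⇒ overall = 104/69 × -20/31 = -2080/2139

-2080/2139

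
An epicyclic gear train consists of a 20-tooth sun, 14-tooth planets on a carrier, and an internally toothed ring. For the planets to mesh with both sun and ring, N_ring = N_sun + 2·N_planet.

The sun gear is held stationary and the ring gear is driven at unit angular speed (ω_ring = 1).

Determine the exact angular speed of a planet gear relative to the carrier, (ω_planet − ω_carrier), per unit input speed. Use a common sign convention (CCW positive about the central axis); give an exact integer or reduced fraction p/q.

N_ring = 20 + 2·14 = 48
20(ω_s−ω_c) = −48(ω_r−ω_c),  ω_s=0, ω_r=1
20(0−ω_c) = −48(1−ω_c)  ⇒  68ω_c = 48  ⇒  ω_c = 12/17
sun–planet: 20·(0−12/17) = −14·(ω_p−ω_c)  ⇒  ω_p−ω_c = −(20/14)·(-12/17) = 120/119

120/119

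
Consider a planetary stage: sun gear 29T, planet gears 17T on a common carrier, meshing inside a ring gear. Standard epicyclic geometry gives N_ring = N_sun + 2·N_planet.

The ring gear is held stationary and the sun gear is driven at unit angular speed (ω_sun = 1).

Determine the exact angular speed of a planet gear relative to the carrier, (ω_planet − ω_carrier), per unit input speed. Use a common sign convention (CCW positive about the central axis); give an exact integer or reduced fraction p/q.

N_ring = 29 + 2·17 = 63
29(ω_s−ω_c) = −63(ω_r−ω_c),  ω_r=0, ω_s=1
29(1−ω_c) = −63(0−ω_c)  ⇒  92ω_c = 29  ⇒  ω_c = 29/92
sun–planet: 29·(1−29/92) = −17·(ω_p−ω_c)  ⇒  ω_p−ω_c = −(29/17)·(63/92) = -1827/1564

-1827/1564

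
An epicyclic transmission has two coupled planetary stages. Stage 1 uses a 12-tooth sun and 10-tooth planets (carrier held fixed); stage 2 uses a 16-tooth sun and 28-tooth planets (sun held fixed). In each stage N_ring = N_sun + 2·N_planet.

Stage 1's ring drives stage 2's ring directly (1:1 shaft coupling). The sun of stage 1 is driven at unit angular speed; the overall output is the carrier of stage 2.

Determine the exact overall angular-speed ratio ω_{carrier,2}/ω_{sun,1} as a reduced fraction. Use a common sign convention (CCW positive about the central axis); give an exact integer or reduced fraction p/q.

-27/88

Stage 1: N_ring = 12 + 2·10 = 32
Stage 1: 12(ω_s−ω_c) = −32(ω_r−ω_c),  ω_c=0, ω_s=1
Stage 1: ω_r = 0 − (12/32)(1−0) = -3/8
  ⇒ ω_r¹/ω_s¹ = -3/8
Stage 2: N_ring = 16 + 2·28 = 72
Stage 2: 16(ω_s−ω_c) = −72(ω_r−ω_c),  ω_s=0, ω_r=1
Stage 2: 16(0−ω_c) = −72(1−ω_c)  ⇒  88ω_c = 72  ⇒  ω_c = 9/11
  ⇒ ω_c²/ω_r² = 9/11
Coupling ω_r² = ω_r¹ ⇒ overall = -3/8 × 9/11 = -27/88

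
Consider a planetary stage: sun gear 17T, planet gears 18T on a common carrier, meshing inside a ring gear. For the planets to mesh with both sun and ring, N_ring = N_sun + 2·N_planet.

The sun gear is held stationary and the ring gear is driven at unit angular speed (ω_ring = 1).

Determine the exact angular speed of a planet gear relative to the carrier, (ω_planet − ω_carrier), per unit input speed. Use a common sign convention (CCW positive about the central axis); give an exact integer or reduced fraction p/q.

N_ring = 17 + 2·18 = 53
17(ω_s−ω_c) = −53(ω_r−ω_c),  ω_s=0, ω_r=1
17(0−ω_c) = −53(1−ω_c)  ⇒  70ω_c = 53  ⇒  ω_c = 53/70
sun–planet: 17·(0−53/70) = −18·(ω_p−ω_c)  ⇒  ω_p−ω_c = −(17/18)·(-53/70) = 901/1260

901/1260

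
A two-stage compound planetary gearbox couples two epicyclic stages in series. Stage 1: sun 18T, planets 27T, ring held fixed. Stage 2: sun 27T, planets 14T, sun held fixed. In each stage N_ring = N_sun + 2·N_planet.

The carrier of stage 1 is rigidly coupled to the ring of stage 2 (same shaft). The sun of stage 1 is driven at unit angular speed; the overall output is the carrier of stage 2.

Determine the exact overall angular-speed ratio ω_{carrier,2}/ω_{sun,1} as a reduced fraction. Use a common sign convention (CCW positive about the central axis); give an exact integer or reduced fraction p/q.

11/82

Stage 1: N_ring = 18 + 2·27 = 72
Stage 1: 18(ω_s−ω_c) = −72(ω_r−ω_c),  ω_r=0, ω_s=1
Stage 1: 18(1−ω_c) = −72(0−ω_c)  ⇒  90ω_c = 18  ⇒  ω_c = 1/5
  ⇒ ω_c¹/ω_s¹ = 1/5
Stage 2: N_ring = 27 + 2·14 = 55
Stage 2: 27(ω_s−ω_c) = −55(ω_r−ω_c),  ω_s=0, ω_r=1
Stage 2: 27(0−ω_c) = −55(1−ω_c)  ⇒  82ω_c = 55  ⇒  ω_c = 55/82
  ⇒ ω_c²/ω_r² = 55/82
Coupling ω_r² = ω_c¹ ⇒ overall = 1/5 × 55/82 = 11/82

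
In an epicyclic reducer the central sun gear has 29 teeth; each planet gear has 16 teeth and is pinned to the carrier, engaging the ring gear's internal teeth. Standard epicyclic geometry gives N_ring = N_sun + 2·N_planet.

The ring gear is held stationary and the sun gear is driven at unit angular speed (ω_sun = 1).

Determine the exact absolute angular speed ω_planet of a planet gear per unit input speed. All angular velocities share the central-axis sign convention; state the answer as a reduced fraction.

N_ring = 29 + 2·16 = 61
29(ω_s−ω_c) = −61(ω_r−ω_c),  ω_r=0, ω_s=1
29(1−ω_c) = −61(0−ω_c)  ⇒  90ω_c = 29  ⇒  ω_c = 29/90
sun–planet: 29·(1−29/90) = −16·(ω_p−ω_c)  ⇒  ω_p−ω_c = −(29/16)·(61/90) = -1769/1440
ω_p = 29/90 − 1769/1440 = -29/32

-29/32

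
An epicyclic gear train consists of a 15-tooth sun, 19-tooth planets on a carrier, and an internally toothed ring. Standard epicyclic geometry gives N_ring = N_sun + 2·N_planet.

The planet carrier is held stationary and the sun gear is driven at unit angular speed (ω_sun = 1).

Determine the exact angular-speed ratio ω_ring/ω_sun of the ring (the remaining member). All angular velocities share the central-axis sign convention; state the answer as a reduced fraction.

N_ring = 15 + 2·19 = 53
15(ω_s−ω_c) = −53(ω_r−ω_c),  ω_c=0, ω_s=1
ω_r = 0 − (15/53)(1−0) = -15/53
ω_r/ω_s = -15/53

-15/53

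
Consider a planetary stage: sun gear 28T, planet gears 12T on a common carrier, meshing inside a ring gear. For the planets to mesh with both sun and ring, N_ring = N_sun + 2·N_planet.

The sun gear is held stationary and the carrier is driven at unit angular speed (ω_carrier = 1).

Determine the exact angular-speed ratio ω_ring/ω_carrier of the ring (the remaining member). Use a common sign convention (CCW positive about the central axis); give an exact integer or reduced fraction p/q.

20/13

N_ring = 28 + 2·12 = 52
28(ω_s−ω_c) = −52(ω_r−ω_c),  ω_s=0, ω_c=1
ω_r = 1 − (28/52)(0−1) = 20/13
ω_r/ω_c = 20/13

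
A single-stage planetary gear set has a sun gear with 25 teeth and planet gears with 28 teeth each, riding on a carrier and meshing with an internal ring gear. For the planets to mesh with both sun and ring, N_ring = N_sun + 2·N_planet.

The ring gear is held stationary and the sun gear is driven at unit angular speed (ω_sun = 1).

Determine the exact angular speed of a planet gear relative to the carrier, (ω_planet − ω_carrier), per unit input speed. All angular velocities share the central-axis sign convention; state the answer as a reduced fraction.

N_ring = 25 + 2·28 = 81
25(ω_s−ω_c) = −81(ω_r−ω_c),  ω_r=0, ω_s=1
25(1−ω_c) = −81(0−ω_c)  ⇒  106ω_c = 25  ⇒  ω_c = 25/106
sun–planet: 25·(1−25/106) = −28·(ω_p−ω_c)  ⇒  ω_p−ω_c = −(25/28)·(81/106) = -2025/2968

-2025/2968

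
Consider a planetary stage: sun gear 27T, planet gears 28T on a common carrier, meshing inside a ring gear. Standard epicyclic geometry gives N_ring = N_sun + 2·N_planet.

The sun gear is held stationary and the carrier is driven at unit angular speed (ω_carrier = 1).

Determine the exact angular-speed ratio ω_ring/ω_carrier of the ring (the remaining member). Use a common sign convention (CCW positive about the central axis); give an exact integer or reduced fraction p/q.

110/83

N_ring = 27 + 2·28 = 83
27(ω_s−ω_c) = −83(ω_r−ω_c),  ω_s=0, ω_c=1
ω_r = 1 − (27/83)(0−1) = 110/83
ω_r/ω_c = 110/83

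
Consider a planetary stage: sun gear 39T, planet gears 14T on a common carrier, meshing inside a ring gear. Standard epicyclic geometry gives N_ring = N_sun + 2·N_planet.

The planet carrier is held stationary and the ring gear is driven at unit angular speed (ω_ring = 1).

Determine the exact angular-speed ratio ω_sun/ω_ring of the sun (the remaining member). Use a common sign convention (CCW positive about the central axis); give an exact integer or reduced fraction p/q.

N_ring = 39 + 2·14 = 67
39(ω_s−ω_c) = −67(ω_r−ω_c),  ω_c=0, ω_r=1
ω_s = 0 − (67/39)(1−0) = -67/39
ω_s/ω_r = -67/39

-67/39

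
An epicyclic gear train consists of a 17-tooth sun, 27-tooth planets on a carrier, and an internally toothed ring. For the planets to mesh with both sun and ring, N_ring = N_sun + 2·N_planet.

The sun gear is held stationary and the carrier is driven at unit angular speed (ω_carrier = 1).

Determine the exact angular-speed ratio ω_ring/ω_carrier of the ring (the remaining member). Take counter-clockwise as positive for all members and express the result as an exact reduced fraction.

N_ring = 17 + 2·27 = 71
17(ω_s−ω_c) = −71(ω_r−ω_c),  ω_s=0, ω_c=1
ω_r = 1 − (17/71)(0−1) = 88/71
ω_r/ω_c = 88/71

88/71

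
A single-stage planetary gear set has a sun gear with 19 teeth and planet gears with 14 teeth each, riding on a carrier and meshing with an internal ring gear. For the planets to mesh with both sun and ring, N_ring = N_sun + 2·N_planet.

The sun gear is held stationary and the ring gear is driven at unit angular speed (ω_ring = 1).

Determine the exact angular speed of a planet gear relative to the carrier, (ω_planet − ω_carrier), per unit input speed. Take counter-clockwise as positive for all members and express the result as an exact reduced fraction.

893/924

N_ring = 19 + 2·14 = 47
19(ω_s−ω_c) = −47(ω_r−ω_c),  ω_s=0, ω_r=1
19(0−ω_c) = −47(1−ω_c)  ⇒  66ω_c = 47  ⇒  ω_c = 47/66
sun–planet: 19·(0−47/66) = −14·(ω_p−ω_c)  ⇒  ω_p−ω_c = −(19/14)·(-47/66) = 893/924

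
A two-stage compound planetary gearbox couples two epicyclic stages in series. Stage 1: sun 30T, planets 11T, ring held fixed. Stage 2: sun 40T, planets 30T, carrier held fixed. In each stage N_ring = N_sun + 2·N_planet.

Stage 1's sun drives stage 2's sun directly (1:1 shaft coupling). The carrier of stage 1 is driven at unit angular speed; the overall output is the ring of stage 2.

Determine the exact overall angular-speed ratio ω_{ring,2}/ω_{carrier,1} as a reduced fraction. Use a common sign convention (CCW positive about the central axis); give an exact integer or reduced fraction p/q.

-82/75

Stage 1: N_ring = 30 + 2·11 = 52
Stage 1: 30(ω_s−ω_c) = −52(ω_r−ω_c),  ω_r=0, ω_c=1
Stage 1: ω_s = 1 − (52/30)(0−1) = 41/15
  ⇒ ω_s¹/ω_c¹ = 41/15
Stage 2: N_ring = 40 + 2·30 = 100
Stage 2: 40(ω_s−ω_c) = −100(ω_r−ω_c),  ω_c=0, ω_s=1
Stage 2: ω_r = 0 − (40/100)(1−0) = -2/5
  ⇒ ω_r²/ω_s² = -2/5
Coupling ω_s² = ω_s¹ ⇒ overall = 41/15 × -2/5 = -82/75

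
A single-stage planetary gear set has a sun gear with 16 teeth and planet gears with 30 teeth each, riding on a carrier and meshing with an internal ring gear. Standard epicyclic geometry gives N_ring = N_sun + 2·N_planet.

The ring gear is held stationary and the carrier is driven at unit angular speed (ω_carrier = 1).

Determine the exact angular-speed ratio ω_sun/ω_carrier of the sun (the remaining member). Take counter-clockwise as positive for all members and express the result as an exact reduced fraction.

23/4

N_ring = 16 + 2·30 = 76
16(ω_s−ω_c) = −76(ω_r−ω_c),  ω_r=0, ω_c=1
ω_s = 1 − (76/16)(0−1) = 23/4
ω_s/ω_c = 23/4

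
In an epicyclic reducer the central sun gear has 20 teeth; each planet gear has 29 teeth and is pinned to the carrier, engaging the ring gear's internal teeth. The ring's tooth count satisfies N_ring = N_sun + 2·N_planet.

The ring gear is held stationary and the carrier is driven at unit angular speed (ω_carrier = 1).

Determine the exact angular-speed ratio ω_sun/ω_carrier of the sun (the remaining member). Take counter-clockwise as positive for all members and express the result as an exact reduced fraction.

N_ring = 20 + 2·29 = 78
20(ω_s−ω_c) = −78(ω_r−ω_c),  ω_r=0, ω_c=1
ω_s = 1 − (78/20)(0−1) = 49/10
ω_s/ω_c = 49/10

49/10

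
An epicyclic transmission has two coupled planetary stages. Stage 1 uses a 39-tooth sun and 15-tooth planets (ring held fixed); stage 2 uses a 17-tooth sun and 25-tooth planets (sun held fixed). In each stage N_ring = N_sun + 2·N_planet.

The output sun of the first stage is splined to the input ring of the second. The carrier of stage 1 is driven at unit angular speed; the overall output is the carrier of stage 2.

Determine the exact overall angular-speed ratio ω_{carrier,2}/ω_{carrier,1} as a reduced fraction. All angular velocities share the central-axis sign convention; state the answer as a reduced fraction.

201/91

Stage 1: N_ring = 39 + 2·15 = 69
Stage 1: 39(ω_s−ω_c) = −69(ω_r−ω_c),  ω_r=0, ω_c=1
Stage 1: ω_s = 1 − (69/39)(0−1) = 36/13
  ⇒ ω_s¹/ω_c¹ = 36/13
Stage 2: N_ring = 17 + 2·25 = 67
Stage 2: 17(ω_s−ω_c) = −67(ω_r−ω_c),  ω_s=0, ω_r=1
Stage 2: 17(0−ω_c) = −67(1−ω_c)  ⇒  84ω_c = 67  ⇒  ω_c = 67/84
  ⇒ ω_c²/ω_r² = 67/84
Coupling ω_r² = ω_s¹ ⇒ overall = 36/13 × 67/84 = 201/91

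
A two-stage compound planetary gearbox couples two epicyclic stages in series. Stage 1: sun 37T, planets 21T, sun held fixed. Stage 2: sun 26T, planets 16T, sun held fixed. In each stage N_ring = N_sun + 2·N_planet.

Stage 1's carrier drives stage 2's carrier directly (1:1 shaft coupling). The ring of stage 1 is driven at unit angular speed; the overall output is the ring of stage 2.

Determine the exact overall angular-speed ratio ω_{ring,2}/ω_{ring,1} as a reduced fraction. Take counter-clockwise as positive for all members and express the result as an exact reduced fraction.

Stage 1: N_ring = 37 + 2·21 = 79
Stage 1: 37(ω_s−ω_c) = −79(ω_r−ω_c),  ω_s=0, ω_r=1
Stage 1: 37(0−ω_c) = −79(1−ω_c)  ⇒  116ω_c = 79  ⇒  ω_c = 79/116
  ⇒ ω_c¹/ω_r¹ = 79/116
Stage 2: N_ring = 26 + 2·16 = 58
Stage 2: 26(ω_s−ω_c) = −58(ω_r−ω_c),  ω_s=0, ω_c=1
Stage 2: ω_r = 1 − (26/58)(0−1) = 42/29
  ⇒ ω_r²/ω_c² = 42/29
Coupling ω_c² = ω_c¹ ⇒ overall = 79/116 × 42/29 = 1659/1682

1659/1682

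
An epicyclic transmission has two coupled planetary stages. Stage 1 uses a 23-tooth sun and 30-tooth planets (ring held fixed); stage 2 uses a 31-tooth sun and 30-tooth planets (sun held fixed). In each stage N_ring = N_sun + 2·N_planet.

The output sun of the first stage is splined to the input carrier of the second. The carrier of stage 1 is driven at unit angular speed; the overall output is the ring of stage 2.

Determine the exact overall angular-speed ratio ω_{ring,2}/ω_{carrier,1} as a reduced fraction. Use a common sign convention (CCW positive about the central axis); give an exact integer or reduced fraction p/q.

12932/2093

Stage 1: N_ring = 23 + 2·30 = 83
Stage 1: 23(ω_s−ω_c) = −83(ω_r−ω_c),  ω_r=0, ω_c=1
Stage 1: ω_s = 1 − (83/23)(0−1) = 106/23
  ⇒ ω_s¹/ω_c¹ = 106/23
Stage 2: N_ring = 31 + 2·30 = 91
Stage 2: 31(ω_s−ω_c) = −91(ω_r−ω_c),  ω_s=0, ω_c=1
Stage 2: ω_r = 1 − (31/91)(0−1) = 122/91
  ⇒ ω_r²/ω_c² = 122/91
Coupling ω_c² = ω_s¹ ⇒ overall = 106/23 × 122/91 = 12932/2093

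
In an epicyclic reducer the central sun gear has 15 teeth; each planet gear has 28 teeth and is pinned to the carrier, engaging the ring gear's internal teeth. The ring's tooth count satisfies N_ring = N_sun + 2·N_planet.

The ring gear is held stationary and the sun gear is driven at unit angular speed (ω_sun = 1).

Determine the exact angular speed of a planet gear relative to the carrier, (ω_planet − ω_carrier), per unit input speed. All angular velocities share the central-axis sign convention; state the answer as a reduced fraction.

N_ring = 15 + 2·28 = 71
15(ω_s−ω_c) = −71(ω_r−ω_c),  ω_r=0, ω_s=1
15(1−ω_c) = −71(0−ω_c)  ⇒  86ω_c = 15  ⇒  ω_c = 15/86
sun–planet: 15·(1−15/86) = −28·(ω_p−ω_c)  ⇒  ω_p−ω_c = −(15/28)·(71/86) = -1065/2408

-1065/2408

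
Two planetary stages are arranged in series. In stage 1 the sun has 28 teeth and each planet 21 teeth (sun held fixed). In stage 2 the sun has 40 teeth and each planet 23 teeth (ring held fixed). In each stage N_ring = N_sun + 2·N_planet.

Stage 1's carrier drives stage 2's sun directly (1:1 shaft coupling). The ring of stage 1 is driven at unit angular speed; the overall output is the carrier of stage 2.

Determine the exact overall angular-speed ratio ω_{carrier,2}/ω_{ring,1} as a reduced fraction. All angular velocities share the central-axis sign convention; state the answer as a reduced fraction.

100/441

Stage 1: N_ring = 28 + 2·21 = 70
Stage 1: 28(ω_s−ω_c) = −70(ω_r−ω_c),  ω_s=0, ω_r=1
Stage 1: 28(0−ω_c) = −70(1−ω_c)  ⇒  98ω_c = 70  ⇒  ω_c = 5/7
  ⇒ ω_c¹/ω_r¹ = 5/7
Stage 2: N_ring = 40 + 2·23 = 86
Stage 2: 40(ω_s−ω_c) = −86(ω_r−ω_c),  ω_r=0, ω_s=1
Stage 2: 40(1−ω_c) = −86(0−ω_c)  ⇒  126ω_c = 40  ⇒  ω_c = 20/63
  ⇒ ω_c²/ω_s² = 20/63
Coupling ω_s² = ω_c¹ ⇒ overall = 5/7 × 20/63 = 100/441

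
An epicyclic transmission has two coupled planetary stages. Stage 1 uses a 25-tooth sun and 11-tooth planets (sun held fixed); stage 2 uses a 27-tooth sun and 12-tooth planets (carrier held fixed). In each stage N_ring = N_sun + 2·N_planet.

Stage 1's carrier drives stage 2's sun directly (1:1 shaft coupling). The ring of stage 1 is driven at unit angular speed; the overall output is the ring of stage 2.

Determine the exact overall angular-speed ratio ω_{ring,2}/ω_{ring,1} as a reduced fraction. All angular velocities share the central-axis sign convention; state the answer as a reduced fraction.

Stage 1: N_ring = 25 + 2·11 = 47
Stage 1: 25(ω_s−ω_c) = −47(ω_r−ω_c),  ω_s=0, ω_r=1
Stage 1: 25(0−ω_c) = −47(1−ω_c)  ⇒  72ω_c = 47  ⇒  ω_c = 47/72
  ⇒ ω_c¹/ω_r¹ = 47/72
Stage 2: N_ring = 27 + 2·12 = 51
Stage 2: 27(ω_s−ω_c) = −51(ω_r−ω_c),  ω_c=0, ω_s=1
Stage 2: ω_r = 0 − (27/51)(1−0) = -9/17
  ⇒ ω_r²/ω_s² = -9/17
Coupling ω_s² = ω_c¹ ⇒ overall = 47/72 × -9/17 = -47/136

-47/136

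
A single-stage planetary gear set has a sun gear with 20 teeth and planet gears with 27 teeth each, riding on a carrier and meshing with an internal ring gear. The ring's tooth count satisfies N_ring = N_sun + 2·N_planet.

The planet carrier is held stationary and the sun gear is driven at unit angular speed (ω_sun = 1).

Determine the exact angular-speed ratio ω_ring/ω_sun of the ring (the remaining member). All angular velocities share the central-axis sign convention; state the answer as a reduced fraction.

N_ring = 20 + 2·27 = 74
20(ω_s−ω_c) = −74(ω_r−ω_c),  ω_c=0, ω_s=1
ω_r = 0 − (20/74)(1−0) = -10/37
ω_r/ω_s = -10/37

-10/37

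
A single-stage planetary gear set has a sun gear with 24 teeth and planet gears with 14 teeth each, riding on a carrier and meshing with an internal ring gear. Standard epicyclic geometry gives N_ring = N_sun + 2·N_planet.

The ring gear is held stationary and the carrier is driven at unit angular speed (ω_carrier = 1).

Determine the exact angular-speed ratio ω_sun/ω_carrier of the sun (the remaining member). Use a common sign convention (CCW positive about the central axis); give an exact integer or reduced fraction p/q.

19/6

N_ring = 24 + 2·14 = 52
24(ω_s−ω_c) = −52(ω_r−ω_c),  ω_r=0, ω_c=1
ω_s = 1 − (52/24)(0−1) = 19/6
ω_s/ω_c = 19/6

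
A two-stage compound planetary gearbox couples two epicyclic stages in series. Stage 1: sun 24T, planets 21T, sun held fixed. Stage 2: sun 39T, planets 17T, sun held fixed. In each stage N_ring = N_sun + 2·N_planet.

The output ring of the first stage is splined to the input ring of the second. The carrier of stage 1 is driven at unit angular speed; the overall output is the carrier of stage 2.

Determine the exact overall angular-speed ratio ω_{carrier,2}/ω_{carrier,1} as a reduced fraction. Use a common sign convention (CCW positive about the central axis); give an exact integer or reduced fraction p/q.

Stage 1: N_ring = 24 + 2·21 = 66
Stage 1: 24(ω_s−ω_c) = −66(ω_r−ω_c),  ω_s=0, ω_c=1
Stage 1: ω_r = 1 − (24/66)(0−1) = 15/11
  ⇒ ω_r¹/ω_c¹ = 15/11
Stage 2: N_ring = 39 + 2·17 = 73
Stage 2: 39(ω_s−ω_c) = −73(ω_r−ω_c),  ω_s=0, ω_r=1
Stage 2: 39(0−ω_c) = −73(1−ω_c)  ⇒  112ω_c = 73  ⇒  ω_c = 73/112
  ⇒ ω_c²/ω_r² = 73/112
Coupling ω_r² = ω_r¹ ⇒ overall = 15/11 × 73/112 = 1095/1232

1095/1232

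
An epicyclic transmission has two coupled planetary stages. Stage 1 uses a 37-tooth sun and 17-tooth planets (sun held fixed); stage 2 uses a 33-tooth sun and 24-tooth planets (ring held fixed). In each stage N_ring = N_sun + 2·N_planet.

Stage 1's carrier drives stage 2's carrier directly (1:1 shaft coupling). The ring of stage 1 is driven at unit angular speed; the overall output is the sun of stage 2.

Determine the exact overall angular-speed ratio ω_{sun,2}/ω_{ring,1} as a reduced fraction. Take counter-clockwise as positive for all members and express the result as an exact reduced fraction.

Stage 1: N_ring = 37 + 2·17 = 71
Stage 1: 37(ω_s−ω_c) = −71(ω_r−ω_c),  ω_s=0, ω_r=1
Stage 1: 37(0−ω_c) = −71(1−ω_c)  ⇒  108ω_c = 71  ⇒  ω_c = 71/108
  ⇒ ω_c¹/ω_r¹ = 71/108
Stage 2: N_ring = 33 + 2·24 = 81
Stage 2: 33(ω_s−ω_c) = −81(ω_r−ω_c),  ω_r=0, ω_c=1
Stage 2: ω_s = 1 − (81/33)(0−1) = 38/11
  ⇒ ω_s²/ω_c² = 38/11
Coupling ω_c² = ω_c¹ ⇒ overall = 71/108 × 38/11 = 1349/594

1349/594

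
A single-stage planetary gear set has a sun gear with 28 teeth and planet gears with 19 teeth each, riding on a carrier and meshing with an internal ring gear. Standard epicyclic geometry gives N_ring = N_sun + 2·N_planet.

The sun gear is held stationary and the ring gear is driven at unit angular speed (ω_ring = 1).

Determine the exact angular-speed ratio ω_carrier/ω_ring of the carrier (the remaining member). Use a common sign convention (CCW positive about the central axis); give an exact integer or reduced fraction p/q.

33/47

N_ring = 28 + 2·19 = 66
28(ω_s−ω_c) = −66(ω_r−ω_c),  ω_s=0, ω_r=1
28(0−ω_c) = −66(1−ω_c)  ⇒  94ω_c = 66  ⇒  ω_c = 33/47
ω_c/ω_r = 33/47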